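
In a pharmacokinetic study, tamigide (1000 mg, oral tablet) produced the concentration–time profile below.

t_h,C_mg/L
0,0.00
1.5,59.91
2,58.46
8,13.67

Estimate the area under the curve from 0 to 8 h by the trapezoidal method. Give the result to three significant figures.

AUC = 291 mg/L·h

Trapezoidal AUC_0→8:
  [0→1.5]: (0.00+59.91)/2 × 1.5 = 44.9325
  [1.5→2]: (59.91+58.46)/2 × 0.5 = 29.5925
  [2→8]: (58.46+13.67)/2 × 6 = 216.39
  Sum = 290.915 mg/L·h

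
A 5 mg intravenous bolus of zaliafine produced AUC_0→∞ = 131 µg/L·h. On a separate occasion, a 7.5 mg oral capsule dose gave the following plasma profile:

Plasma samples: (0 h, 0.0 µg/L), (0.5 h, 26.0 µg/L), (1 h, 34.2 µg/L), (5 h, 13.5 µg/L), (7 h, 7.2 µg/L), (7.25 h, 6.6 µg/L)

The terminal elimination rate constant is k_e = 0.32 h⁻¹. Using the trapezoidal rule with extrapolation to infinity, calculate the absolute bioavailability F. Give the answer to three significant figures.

Trapezoidal AUC_0→7.25 (oral capsule):
  [0→0.5]: (0.0+26.0)/2 × 0.5 = 6.5
  [0.5→1]: (26.0+34.2)/2 × 0.5 = 15.05
  [1→5]: (34.2+13.5)/2 × 4 = 95.4
  [5→7]: (13.5+7.2)/2 × 2 = 20.7
  [7→7.25]: (7.2+6.6)/2 × 0.25 = 1.725
  Sum = 139.375 µg/L·h
Tail: C_last/k_e = 6.6/0.32 = 20.625
AUC_0→∞ (oral capsule) = 139.375 + 20.625 = 160.0 µg/L·h
F = (AUC_ev/D_ev)/(AUC_iv/D_iv) = (160.0/7.5)/(131/5) = 21.3333/26.2 = 0.8142

F = 0.814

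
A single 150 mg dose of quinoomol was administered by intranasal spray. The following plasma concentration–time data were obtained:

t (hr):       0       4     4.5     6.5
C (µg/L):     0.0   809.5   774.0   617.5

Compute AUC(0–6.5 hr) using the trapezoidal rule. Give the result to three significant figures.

Trapezoidal AUC_0→6.5:
  [0→4]: (0.0+809.5)/2 × 4 = 1619.0
  [4→4.5]: (809.5+774.0)/2 × 0.5 = 395.875
  [4.5→6.5]: (774.0+617.5)/2 × 2 = 1391.5
  Sum = 3406.375 µg/L·hr

AUC = 3410 µg/L·hr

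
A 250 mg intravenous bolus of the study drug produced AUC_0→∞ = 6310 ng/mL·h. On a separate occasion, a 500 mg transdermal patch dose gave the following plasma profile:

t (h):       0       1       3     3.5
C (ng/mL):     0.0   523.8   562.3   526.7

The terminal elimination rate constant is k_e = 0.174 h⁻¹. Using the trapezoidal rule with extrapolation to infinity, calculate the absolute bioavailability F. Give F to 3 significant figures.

F = 0.368

Trapezoidal AUC_0→3.5 (transdermal patch):
  [0→1]: (0.0+523.8)/2 × 1 = 261.9
  [1→3]: (523.8+562.3)/2 × 2 = 1086.1
  [3→3.5]: (562.3+526.7)/2 × 0.5 = 272.25
  Sum = 1620.25 ng/mL·h
Tail: C_last/k_e = 526.7/0.174 = 3027.011
AUC_0→∞ (transdermal patch) = 1620.25 + 3027.011 = 4647.261 ng/mL·h
F = (AUC_ev/D_ev)/(AUC_iv/D_iv) = (4647.261/500)/(6310/250) = 9.294522/25.24 = 0.3682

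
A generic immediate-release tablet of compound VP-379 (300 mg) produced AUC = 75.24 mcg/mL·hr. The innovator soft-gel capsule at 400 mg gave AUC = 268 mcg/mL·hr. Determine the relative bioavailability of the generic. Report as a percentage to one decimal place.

F_rel = 37.4%

F_rel = (AUC_test/D_test) / (AUC_ref/D_ref)
      = (75.24/300) / (268/400)
      = 0.2508 / 0.67 = 0.3743 = 37.43%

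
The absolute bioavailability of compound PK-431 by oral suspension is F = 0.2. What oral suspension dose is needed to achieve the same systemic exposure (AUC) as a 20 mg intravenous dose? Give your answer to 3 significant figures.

For equal systemic exposure: F × D_ev = D_iv
D_ev = D_iv / F = 20 / 0.2 = 100 mg

D_oral = 100 mg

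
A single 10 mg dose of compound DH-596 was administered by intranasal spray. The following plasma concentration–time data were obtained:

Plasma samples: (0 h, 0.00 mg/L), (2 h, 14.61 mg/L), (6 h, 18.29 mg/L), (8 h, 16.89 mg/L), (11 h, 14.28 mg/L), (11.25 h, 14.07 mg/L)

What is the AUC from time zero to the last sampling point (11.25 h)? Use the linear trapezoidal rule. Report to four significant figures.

AUC = 165.9 mg/L·h

Trapezoidal AUC_0→11.25:
  [0→2]: (0.00+14.61)/2 × 2 = 14.61
  [2→6]: (14.61+18.29)/2 × 4 = 65.8
  [6→8]: (18.29+16.89)/2 × 2 = 35.18
  [8→11]: (16.89+14.28)/2 × 3 = 46.755
  [11→11.25]: (14.28+14.07)/2 × 0.25 = 3.54375
  Sum = 165.88875 mg/L·h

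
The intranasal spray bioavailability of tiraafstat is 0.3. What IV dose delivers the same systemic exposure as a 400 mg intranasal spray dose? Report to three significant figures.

Systemic exposure from an extravascular dose = F × D_ev, so the equivalent IV dose is F × D_ev.
D_iv = F × D_ev = 0.3 × 400 = 120 mg

D_iv = 120 mg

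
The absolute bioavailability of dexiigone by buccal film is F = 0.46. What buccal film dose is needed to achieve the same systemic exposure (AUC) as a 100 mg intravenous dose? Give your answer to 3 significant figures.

For equal systemic exposure: F × D_ev = D_iv
D_ev = D_iv / F = 100 / 0.46 = 217.391 mg

D_buccal = 217 mg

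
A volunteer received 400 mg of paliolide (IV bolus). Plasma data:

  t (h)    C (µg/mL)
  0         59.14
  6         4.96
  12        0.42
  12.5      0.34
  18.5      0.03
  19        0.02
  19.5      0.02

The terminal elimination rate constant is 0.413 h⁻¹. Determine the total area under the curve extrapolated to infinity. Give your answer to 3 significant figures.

AUC = 210 µg/mL·h

Trapezoidal AUC_0→19.5:
  [0→6]: (59.14+4.96)/2 × 6 = 192.3
  [6→12]: (4.96+0.42)/2 × 6 = 16.14
  [12→12.5]: (0.42+0.34)/2 × 0.5 = 0.19
  [12.5→18.5]: (0.34+0.03)/2 × 6 = 1.11
  [18.5→19]: (0.03+0.02)/2 × 0.5 = 0.0125
  [19→19.5]: (0.02+0.02)/2 × 0.5 = 0.01
  Sum = 209.7625 µg/mL·h
Extrapolated tail: C_last / k_e = 0.02 / 0.413 = 0.048
AUC_0→∞ = 209.7625 + 0.048 = 209.8105 µg/mL·h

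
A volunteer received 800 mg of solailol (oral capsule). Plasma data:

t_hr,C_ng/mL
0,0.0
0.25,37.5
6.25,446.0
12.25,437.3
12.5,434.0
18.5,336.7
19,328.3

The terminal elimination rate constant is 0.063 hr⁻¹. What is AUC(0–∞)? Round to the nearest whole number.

Trapezoidal AUC_0→19:
  [0→0.25]: (0.0+37.5)/2 × 0.25 = 4.6875
  [0.25→6.25]: (37.5+446.0)/2 × 6 = 1450.5
  [6.25→12.25]: (446.0+437.3)/2 × 6 = 2649.9
  [12.25→12.5]: (437.3+434.0)/2 × 0.25 = 108.9125
  [12.5→18.5]: (434.0+336.7)/2 × 6 = 2312.1
  [18.5→19]: (336.7+328.3)/2 × 0.5 = 166.25
  Sum = 6692.35 ng/mL·hr
Extrapolated tail: C_last / k_e = 328.3 / 0.063 = 5211.111
AUC_0→∞ = 6692.35 + 5211.111 = 11903.461 ng/mL·hr

AUC = 11903 ng/mL·hr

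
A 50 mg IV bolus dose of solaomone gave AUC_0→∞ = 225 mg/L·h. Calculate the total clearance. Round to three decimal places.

CL = 0.222 L/h

CL = Dose_iv / AUC_0→∞
   = 50 / 225 = 0.222222 L/h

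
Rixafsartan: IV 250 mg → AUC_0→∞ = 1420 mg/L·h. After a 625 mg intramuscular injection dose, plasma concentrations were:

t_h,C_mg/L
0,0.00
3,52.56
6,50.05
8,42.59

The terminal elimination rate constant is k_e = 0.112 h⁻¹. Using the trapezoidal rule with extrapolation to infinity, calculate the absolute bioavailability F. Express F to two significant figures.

F = 0.20

Trapezoidal AUC_0→8 (intramuscular injection):
  [0→3]: (0.00+52.56)/2 × 3 = 78.84
  [3→6]: (52.56+50.05)/2 × 3 = 153.915
  [6→8]: (50.05+42.59)/2 × 2 = 92.64
  Sum = 325.395 mg/L·h
Tail: C_last/k_e = 42.59/0.112 = 380.268
AUC_0→∞ (intramuscular injection) = 325.395 + 380.268 = 705.663 mg/L·h
F = (AUC_ev/D_ev)/(AUC_iv/D_iv) = (705.663/625)/(1420/250) = 1.1290608/5.68 = 0.1988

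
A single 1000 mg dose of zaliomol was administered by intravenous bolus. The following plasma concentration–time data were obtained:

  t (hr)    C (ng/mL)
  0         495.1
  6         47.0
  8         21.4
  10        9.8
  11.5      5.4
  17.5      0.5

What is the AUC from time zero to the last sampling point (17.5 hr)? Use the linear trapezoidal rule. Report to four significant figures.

Trapezoidal AUC_0→17.5:
  [0→6]: (495.1+47.0)/2 × 6 = 1626.3
  [6→8]: (47.0+21.4)/2 × 2 = 68.4
  [8→10]: (21.4+9.8)/2 × 2 = 31.2
  [10→11.5]: (9.8+5.4)/2 × 1.5 = 11.4
  [11.5→17.5]: (5.4+0.5)/2 × 6 = 17.7
  Sum = 1755.0 ng/mL·hr

AUC = 1755 ng/mL·hr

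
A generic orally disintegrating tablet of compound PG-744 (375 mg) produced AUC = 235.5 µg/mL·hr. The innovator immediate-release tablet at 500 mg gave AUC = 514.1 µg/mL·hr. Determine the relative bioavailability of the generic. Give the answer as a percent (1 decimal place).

F_rel = (AUC_test/D_test) / (AUC_ref/D_ref)
      = (235.5/375) / (514.1/500)
      = 0.628 / 1.0282 = 0.6108 = 61.08%

F_rel = 61.1%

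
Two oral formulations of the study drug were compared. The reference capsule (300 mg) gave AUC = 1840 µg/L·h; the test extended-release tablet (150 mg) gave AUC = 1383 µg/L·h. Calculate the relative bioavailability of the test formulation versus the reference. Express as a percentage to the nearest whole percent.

F_rel = 150%

F_rel = (AUC_test/D_test) / (AUC_ref/D_ref)
      = (1383/150) / (1840/300)
      = 9.22 / 6.13333 = 1.5033 = 150.33%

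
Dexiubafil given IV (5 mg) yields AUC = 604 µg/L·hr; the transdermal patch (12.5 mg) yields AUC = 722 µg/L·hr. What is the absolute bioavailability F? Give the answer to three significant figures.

F = (AUC_ev / D_ev) / (AUC_iv / D_iv)
  = (722/12.5) / (604/5)
  = 57.76 / 120.8 = 0.4781

F = 0.478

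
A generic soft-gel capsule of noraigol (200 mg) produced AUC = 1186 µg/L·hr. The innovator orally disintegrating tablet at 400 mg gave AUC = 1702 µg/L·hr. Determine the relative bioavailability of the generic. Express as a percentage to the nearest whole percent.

F_rel = 139%

F_rel = (AUC_test/D_test) / (AUC_ref/D_ref)
      = (1186/200) / (1702/400)
      = 5.93 / 4.255 = 1.3937 = 139.37%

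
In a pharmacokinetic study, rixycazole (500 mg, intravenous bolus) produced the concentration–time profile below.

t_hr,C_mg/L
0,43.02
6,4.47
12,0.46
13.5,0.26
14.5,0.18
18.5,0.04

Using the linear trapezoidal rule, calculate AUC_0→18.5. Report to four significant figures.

Trapezoidal AUC_0→18.5:
  [0→6]: (43.02+4.47)/2 × 6 = 142.47
  [6→12]: (4.47+0.46)/2 × 6 = 14.79
  [12→13.5]: (0.46+0.26)/2 × 1.5 = 0.54
  [13.5→14.5]: (0.26+0.18)/2 × 1 = 0.22
  [14.5→18.5]: (0.18+0.04)/2 × 4 = 0.44
  Sum = 158.46 mg/L·hr

AUC = 158.5 mg/L·hr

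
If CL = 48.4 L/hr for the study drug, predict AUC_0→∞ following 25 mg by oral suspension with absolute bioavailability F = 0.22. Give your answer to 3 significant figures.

AUC = 0.114 mg/L·hr

AUC_0→∞ = F × Dose / CL
        = 0.22 × 25 / 48.4 = 0.113636 mg/L·hr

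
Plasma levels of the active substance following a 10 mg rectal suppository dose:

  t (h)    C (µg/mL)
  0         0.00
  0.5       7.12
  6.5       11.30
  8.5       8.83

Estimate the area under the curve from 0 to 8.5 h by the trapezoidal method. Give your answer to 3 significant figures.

Trapezoidal AUC_0→8.5:
  [0→0.5]: (0.00+7.12)/2 × 0.5 = 1.78
  [0.5→6.5]: (7.12+11.30)/2 × 6 = 55.26
  [6.5→8.5]: (11.30+8.83)/2 × 2 = 20.13
  Sum = 77.17 µg/mL·h

AUC = 77.2 µg/mL·h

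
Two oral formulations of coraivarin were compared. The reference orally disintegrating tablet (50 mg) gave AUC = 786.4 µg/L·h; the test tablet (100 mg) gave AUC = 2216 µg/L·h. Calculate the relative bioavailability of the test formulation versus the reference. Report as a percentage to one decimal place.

F_rel = (AUC_test/D_test) / (AUC_ref/D_ref)
      = (2216/100) / (786.4/50)
      = 22.16 / 15.728 = 1.4090 = 140.90%

F_rel = 140.9%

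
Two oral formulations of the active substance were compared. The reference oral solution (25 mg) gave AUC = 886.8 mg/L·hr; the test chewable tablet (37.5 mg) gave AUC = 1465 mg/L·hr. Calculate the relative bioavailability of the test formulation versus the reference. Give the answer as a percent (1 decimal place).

F_rel = 110.1%

F_rel = (AUC_test/D_test) / (AUC_ref/D_ref)
      = (1465/37.5) / (886.8/25)
      = 39.0667 / 35.472 = 1.1013 = 110.13%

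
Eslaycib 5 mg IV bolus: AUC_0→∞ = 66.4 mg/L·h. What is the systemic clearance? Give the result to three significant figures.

CL = Dose_iv / AUC_0→∞
   = 5 / 66.4 = 0.0753012 L/h

CL = 0.0753 L/h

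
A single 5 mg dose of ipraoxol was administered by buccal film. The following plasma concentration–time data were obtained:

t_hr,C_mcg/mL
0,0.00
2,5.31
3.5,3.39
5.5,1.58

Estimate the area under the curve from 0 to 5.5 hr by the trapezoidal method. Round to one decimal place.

Trapezoidal AUC_0→5.5:
  [0→2]: (0.00+5.31)/2 × 2 = 5.31
  [2→3.5]: (5.31+3.39)/2 × 1.5 = 6.525
  [3.5→5.5]: (3.39+1.58)/2 × 2 = 4.97
  Sum = 16.805 mcg/mL·hr

AUC = 16.8 mcg/mL·hr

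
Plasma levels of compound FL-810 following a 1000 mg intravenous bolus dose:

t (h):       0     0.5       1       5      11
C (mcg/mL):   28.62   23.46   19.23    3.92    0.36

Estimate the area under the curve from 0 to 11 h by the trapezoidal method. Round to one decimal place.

Trapezoidal AUC_0→11:
  [0→0.5]: (28.62+23.46)/2 × 0.5 = 13.02
  [0.5→1]: (23.46+19.23)/2 × 0.5 = 10.6725
  [1→5]: (19.23+3.92)/2 × 4 = 46.3
  [5→11]: (3.92+0.36)/2 × 6 = 12.84
  Sum = 82.8325 mcg/mL·h

AUC = 82.8 mcg/mL·h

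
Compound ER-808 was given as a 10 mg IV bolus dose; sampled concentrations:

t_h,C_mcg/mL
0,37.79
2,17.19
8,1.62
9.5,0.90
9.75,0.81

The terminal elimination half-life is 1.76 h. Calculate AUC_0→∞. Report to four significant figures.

Trapezoidal AUC_0→9.75:
  [0→2]: (37.79+17.19)/2 × 2 = 54.98
  [2→8]: (17.19+1.62)/2 × 6 = 56.43
  [8→9.5]: (1.62+0.90)/2 × 1.5 = 1.89
  [9.5→9.75]: (0.90+0.81)/2 × 0.25 = 0.21375
  Sum = 113.51375 mcg/mL·h
k_e = ln2 / t½ = 0.693147 / 1.76 = 0.3938 h^-1
Extrapolated tail: C_last / k_e = 0.81 / 0.3938 = 2.057
AUC_0→∞ = 113.51375 + 2.057 = 115.57075 mcg/mL·h

AUC = 115.6 mcg/mL·h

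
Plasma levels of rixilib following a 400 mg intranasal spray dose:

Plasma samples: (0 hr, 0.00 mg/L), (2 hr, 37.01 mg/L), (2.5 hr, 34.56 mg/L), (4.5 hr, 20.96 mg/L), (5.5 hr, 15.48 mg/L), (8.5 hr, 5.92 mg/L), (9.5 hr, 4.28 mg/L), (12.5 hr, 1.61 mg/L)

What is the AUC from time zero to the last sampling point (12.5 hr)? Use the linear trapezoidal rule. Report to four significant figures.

Trapezoidal AUC_0→12.5:
  [0→2]: (0.00+37.01)/2 × 2 = 37.01
  [2→2.5]: (37.01+34.56)/2 × 0.5 = 17.8925
  [2.5→4.5]: (34.56+20.96)/2 × 2 = 55.52
  [4.5→5.5]: (20.96+15.48)/2 × 1 = 18.22
  [5.5→8.5]: (15.48+5.92)/2 × 3 = 32.1
  [8.5→9.5]: (5.92+4.28)/2 × 1 = 5.1
  [9.5→12.5]: (4.28+1.61)/2 × 3 = 8.835
  Sum = 174.6775 mg/L·hr

AUC = 174.7 mg/L·hr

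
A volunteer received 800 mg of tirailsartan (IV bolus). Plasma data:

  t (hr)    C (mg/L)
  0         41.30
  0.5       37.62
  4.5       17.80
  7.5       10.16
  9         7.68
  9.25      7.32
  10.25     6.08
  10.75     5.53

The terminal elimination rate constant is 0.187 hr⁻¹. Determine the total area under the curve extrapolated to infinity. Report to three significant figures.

AUC = 227 mg/L·hr

Trapezoidal AUC_0→10.75:
  [0→0.5]: (41.30+37.62)/2 × 0.5 = 19.73
  [0.5→4.5]: (37.62+17.80)/2 × 4 = 110.84
  [4.5→7.5]: (17.80+10.16)/2 × 3 = 41.94
  [7.5→9]: (10.16+7.68)/2 × 1.5 = 13.38
  [9→9.25]: (7.68+7.32)/2 × 0.25 = 1.875
  [9.25→10.25]: (7.32+6.08)/2 × 1 = 6.7
  [10.25→10.75]: (6.08+5.53)/2 × 0.5 = 2.9025
  Sum = 197.3675 mg/L·hr
Extrapolated tail: C_last / k_e = 5.53 / 0.187 = 29.572
AUC_0→∞ = 197.3675 + 29.572 = 226.9395 mg/L·hr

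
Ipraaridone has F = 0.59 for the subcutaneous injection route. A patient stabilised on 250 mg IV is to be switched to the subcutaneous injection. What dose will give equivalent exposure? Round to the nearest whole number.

D_subcutaneous = 424 mg

For equal systemic exposure: F × D_ev = D_iv
D_ev = D_iv / F = 250 / 0.59 = 423.729 mg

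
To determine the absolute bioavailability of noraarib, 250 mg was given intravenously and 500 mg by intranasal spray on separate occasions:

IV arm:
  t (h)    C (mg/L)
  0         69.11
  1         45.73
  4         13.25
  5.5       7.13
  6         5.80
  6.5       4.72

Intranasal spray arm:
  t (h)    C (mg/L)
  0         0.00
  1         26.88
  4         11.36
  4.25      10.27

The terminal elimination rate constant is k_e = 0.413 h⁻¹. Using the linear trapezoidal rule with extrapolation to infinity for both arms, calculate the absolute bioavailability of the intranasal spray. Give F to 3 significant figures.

F = 0.276

Trapezoidal AUC_0→6.5 (IV):
  [0→1]: (69.11+45.73)/2 × 1 = 57.42
  [1→4]: (45.73+13.25)/2 × 3 = 88.47
  [4→5.5]: (13.25+7.13)/2 × 1.5 = 15.285
  [5.5→6]: (7.13+5.80)/2 × 0.5 = 3.2325
  [6→6.5]: (5.80+4.72)/2 × 0.5 = 2.63
  Sum = 167.0375 mg/L·h
IV tail: 4.72/0.413 = 11.429; AUC_iv,0→∞ = 167.0375 + 11.429 = 178.4665 mg/L·h
Trapezoidal AUC_0→4.25 (intranasal spray):
  [0→1]: (0.00+26.88)/2 × 1 = 13.44
  [1→4]: (26.88+11.36)/2 × 3 = 57.36
  [4→4.25]: (11.36+10.27)/2 × 0.25 = 2.70375
  Sum = 73.50375 mg/L·h
intranasal spray tail: 10.27/0.413 = 24.867; AUC_ev,0→∞ = 73.50375 + 24.867 = 98.37075 mg/L·h
F = (AUC_ev/D_ev)/(AUC_iv/D_iv) = (98.37075/500)/(178.4665/250) = 0.1967415/0.713866 = 0.2756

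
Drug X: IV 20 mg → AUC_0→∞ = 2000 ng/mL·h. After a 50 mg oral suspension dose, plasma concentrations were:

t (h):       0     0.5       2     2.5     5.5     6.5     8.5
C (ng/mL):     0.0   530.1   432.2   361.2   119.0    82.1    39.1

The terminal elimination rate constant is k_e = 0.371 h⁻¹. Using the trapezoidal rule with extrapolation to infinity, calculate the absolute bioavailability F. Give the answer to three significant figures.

F = 0.420

Trapezoidal AUC_0→8.5 (oral suspension):
  [0→0.5]: (0.0+530.1)/2 × 0.5 = 132.525
  [0.5→2]: (530.1+432.2)/2 × 1.5 = 721.725
  [2→2.5]: (432.2+361.2)/2 × 0.5 = 198.35
  [2.5→5.5]: (361.2+119.0)/2 × 3 = 720.3
  [5.5→6.5]: (119.0+82.1)/2 × 1 = 100.55
  [6.5→8.5]: (82.1+39.1)/2 × 2 = 121.2
  Sum = 1994.65 ng/mL·h
Tail: C_last/k_e = 39.1/0.371 = 105.391
AUC_0→∞ (oral suspension) = 1994.65 + 105.391 = 2100.041 ng/mL·h
F = (AUC_ev/D_ev)/(AUC_iv/D_iv) = (2100.041/50)/(2000/20) = 42.00082/100 = 0.4200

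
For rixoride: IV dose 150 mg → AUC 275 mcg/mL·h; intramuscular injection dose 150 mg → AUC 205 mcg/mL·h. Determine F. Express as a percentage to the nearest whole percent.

F = (AUC_ev / D_ev) / (AUC_iv / D_iv)
  = (205/150) / (275/150)
  = 1.36667 / 1.83333 = 0.7455
  = 74.55%

F = 75%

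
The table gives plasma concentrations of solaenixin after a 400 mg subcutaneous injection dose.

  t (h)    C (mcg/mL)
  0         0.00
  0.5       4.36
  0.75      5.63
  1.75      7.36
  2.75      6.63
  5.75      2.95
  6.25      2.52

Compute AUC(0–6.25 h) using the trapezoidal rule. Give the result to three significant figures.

Trapezoidal AUC_0→6.25:
  [0→0.5]: (0.00+4.36)/2 × 0.5 = 1.09
  [0.5→0.75]: (4.36+5.63)/2 × 0.25 = 1.24875
  [0.75→1.75]: (5.63+7.36)/2 × 1 = 6.495
  [1.75→2.75]: (7.36+6.63)/2 × 1 = 6.995
  [2.75→5.75]: (6.63+2.95)/2 × 3 = 14.37
  [5.75→6.25]: (2.95+2.52)/2 × 0.5 = 1.3675
  Sum = 31.56625 mcg/mL·h

AUC = 31.6 mcg/mL·h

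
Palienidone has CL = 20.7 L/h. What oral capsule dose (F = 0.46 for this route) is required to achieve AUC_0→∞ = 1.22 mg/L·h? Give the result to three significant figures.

Dose = CL × AUC_0→∞ / F
     = 20.7 × 1.22 / 0.46 = 54.9 mg

Dose = 54.9 mg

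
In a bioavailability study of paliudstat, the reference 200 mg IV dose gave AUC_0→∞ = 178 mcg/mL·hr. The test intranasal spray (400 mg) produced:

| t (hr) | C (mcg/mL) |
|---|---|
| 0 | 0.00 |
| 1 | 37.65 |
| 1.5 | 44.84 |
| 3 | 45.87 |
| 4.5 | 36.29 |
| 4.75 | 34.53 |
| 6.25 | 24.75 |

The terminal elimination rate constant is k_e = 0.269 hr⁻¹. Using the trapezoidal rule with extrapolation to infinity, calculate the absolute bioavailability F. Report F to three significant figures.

Trapezoidal AUC_0→6.25 (intranasal spray):
  [0→1]: (0.00+37.65)/2 × 1 = 18.825
  [1→1.5]: (37.65+44.84)/2 × 0.5 = 20.6225
  [1.5→3]: (44.84+45.87)/2 × 1.5 = 68.0325
  [3→4.5]: (45.87+36.29)/2 × 1.5 = 61.62
  [4.5→4.75]: (36.29+34.53)/2 × 0.25 = 8.8525
  [4.75→6.25]: (34.53+24.75)/2 × 1.5 = 44.46
  Sum = 222.4125 mcg/mL·hr
Tail: C_last/k_e = 24.75/0.269 = 92.007
AUC_0→∞ (intranasal spray) = 222.4125 + 92.007 = 314.4195 mcg/mL·hr
F = (AUC_ev/D_ev)/(AUC_iv/D_iv) = (314.4195/400)/(178/200) = 0.78604875/0.89 = 0.8832

F = 0.883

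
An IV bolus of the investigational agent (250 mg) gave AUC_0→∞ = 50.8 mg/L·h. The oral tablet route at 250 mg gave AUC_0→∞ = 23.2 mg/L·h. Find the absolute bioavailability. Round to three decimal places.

F = 0.457

F = (AUC_ev / D_ev) / (AUC_iv / D_iv)
  = (23.2/250) / (50.8/250)
  = 0.0928 / 0.2032 = 0.4567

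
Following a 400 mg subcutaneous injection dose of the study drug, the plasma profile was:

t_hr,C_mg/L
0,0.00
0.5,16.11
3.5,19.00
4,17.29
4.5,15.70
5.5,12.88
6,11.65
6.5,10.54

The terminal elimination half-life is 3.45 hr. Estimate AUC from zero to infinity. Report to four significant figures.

Trapezoidal AUC_0→6.5:
  [0→0.5]: (0.00+16.11)/2 × 0.5 = 4.0275
  [0.5→3.5]: (16.11+19.00)/2 × 3 = 52.665
  [3.5→4]: (19.00+17.29)/2 × 0.5 = 9.0725
  [4→4.5]: (17.29+15.70)/2 × 0.5 = 8.2475
  [4.5→5.5]: (15.70+12.88)/2 × 1 = 14.29
  [5.5→6]: (12.88+11.65)/2 × 0.5 = 6.1325
  [6→6.5]: (11.65+10.54)/2 × 0.5 = 5.5475
  Sum = 99.9825 mg/L·hr
k_e = ln2 / t½ = 0.693147 / 3.45 = 0.2009 hr^-1
Extrapolated tail: C_last / k_e = 10.54 / 0.2009 = 52.464
AUC_0→∞ = 99.9825 + 52.464 = 152.4465 mg/L·hr

AUC = 152.4 mg/L·hr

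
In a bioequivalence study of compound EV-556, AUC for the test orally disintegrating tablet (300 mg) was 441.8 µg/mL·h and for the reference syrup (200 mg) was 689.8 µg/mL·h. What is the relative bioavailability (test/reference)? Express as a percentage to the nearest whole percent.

F_rel = 43%

F_rel = (AUC_test/D_test) / (AUC_ref/D_ref)
      = (441.8/300) / (689.8/200)
      = 1.47267 / 3.449 = 0.4270 = 42.70%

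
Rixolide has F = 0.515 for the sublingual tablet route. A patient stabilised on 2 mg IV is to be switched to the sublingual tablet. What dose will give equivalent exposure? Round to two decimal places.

For equal systemic exposure: F × D_ev = D_iv
D_ev = D_iv / F = 2 / 0.515 = 3.8835 mg

D_sublingual = 3.88 mg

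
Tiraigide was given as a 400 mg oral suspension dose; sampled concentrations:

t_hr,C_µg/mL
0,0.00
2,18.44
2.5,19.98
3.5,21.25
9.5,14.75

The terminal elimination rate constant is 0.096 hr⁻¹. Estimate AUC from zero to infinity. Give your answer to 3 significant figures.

Trapezoidal AUC_0→9.5:
  [0→2]: (0.00+18.44)/2 × 2 = 18.44
  [2→2.5]: (18.44+19.98)/2 × 0.5 = 9.605
  [2.5→3.5]: (19.98+21.25)/2 × 1 = 20.615
  [3.5→9.5]: (21.25+14.75)/2 × 6 = 108.0
  Sum = 156.66 µg/mL·hr
Extrapolated tail: C_last / k_e = 14.75 / 0.096 = 153.646
AUC_0→∞ = 156.66 + 153.646 = 310.306 µg/mL·hr

AUC = 310 µg/mL·hr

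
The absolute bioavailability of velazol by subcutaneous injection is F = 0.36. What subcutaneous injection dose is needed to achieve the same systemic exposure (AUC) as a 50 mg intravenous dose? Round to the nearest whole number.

For equal systemic exposure: F × D_ev = D_iv
D_ev = D_iv / F = 50 / 0.36 = 138.889 mg

D_subcutaneous = 139 mg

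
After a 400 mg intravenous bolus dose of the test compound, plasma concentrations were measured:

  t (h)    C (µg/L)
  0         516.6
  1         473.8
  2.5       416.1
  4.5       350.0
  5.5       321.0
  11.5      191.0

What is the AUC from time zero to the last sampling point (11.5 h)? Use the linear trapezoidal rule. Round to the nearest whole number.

Trapezoidal AUC_0→11.5:
  [0→1]: (516.6+473.8)/2 × 1 = 495.2
  [1→2.5]: (473.8+416.1)/2 × 1.5 = 667.425
  [2.5→4.5]: (416.1+350.0)/2 × 2 = 766.1
  [4.5→5.5]: (350.0+321.0)/2 × 1 = 335.5
  [5.5→11.5]: (321.0+191.0)/2 × 6 = 1536.0
  Sum = 3800.225 µg/L·h

AUC = 3800 µg/L·h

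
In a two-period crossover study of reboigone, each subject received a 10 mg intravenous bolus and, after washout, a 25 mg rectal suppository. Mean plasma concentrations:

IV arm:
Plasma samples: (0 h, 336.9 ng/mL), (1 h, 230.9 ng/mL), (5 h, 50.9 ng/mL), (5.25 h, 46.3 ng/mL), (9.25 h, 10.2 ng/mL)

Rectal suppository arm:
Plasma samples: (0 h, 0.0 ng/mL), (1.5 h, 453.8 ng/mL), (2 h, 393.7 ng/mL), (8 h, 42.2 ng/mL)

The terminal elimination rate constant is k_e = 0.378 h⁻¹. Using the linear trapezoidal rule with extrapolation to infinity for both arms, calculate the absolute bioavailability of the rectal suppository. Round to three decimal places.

F = 0.789

Trapezoidal AUC_0→9.25 (IV):
  [0→1]: (336.9+230.9)/2 × 1 = 283.9
  [1→5]: (230.9+50.9)/2 × 4 = 563.6
  [5→5.25]: (50.9+46.3)/2 × 0.25 = 12.15
  [5.25→9.25]: (46.3+10.2)/2 × 4 = 113.0
  Sum = 972.65 ng/mL·h
IV tail: 10.2/0.378 = 26.984; AUC_iv,0→∞ = 972.65 + 26.984 = 999.634 ng/mL·h
Trapezoidal AUC_0→8 (rectal suppository):
  [0→1.5]: (0.0+453.8)/2 × 1.5 = 340.35
  [1.5→2]: (453.8+393.7)/2 × 0.5 = 211.875
  [2→8]: (393.7+42.2)/2 × 6 = 1307.7
  Sum = 1859.925 ng/mL·h
rectal suppository tail: 42.2/0.378 = 111.640; AUC_ev,0→∞ = 1859.925 + 111.640 = 1971.565 ng/mL·h
F = (AUC_ev/D_ev)/(AUC_iv/D_iv) = (1971.565/25)/(999.634/10) = 78.8626/99.9634 = 0.7889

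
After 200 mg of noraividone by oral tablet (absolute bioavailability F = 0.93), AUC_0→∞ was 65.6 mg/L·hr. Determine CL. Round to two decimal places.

CL = 2.84 L/hr

CL = F × Dose / AUC_0→∞
   = 0.93 × 200 / 65.6 = 2.83537 L/hr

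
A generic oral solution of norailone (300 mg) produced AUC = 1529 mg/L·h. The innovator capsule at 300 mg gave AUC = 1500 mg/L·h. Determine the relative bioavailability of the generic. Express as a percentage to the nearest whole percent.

F_rel = (AUC_test/D_test) / (AUC_ref/D_ref)
      = (1529/300) / (1500/300)
      = 5.09667 / 5 = 1.0193 = 101.93%

F_rel = 102%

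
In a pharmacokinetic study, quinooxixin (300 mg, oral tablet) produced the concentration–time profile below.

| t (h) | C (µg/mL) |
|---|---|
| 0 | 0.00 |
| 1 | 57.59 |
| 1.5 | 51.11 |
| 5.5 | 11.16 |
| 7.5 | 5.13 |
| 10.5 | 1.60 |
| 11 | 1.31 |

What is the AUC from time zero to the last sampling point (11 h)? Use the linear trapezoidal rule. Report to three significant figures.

AUC = 208 µg/mL·h

Trapezoidal AUC_0→11:
  [0→1]: (0.00+57.59)/2 × 1 = 28.795
  [1→1.5]: (57.59+51.11)/2 × 0.5 = 27.175
  [1.5→5.5]: (51.11+11.16)/2 × 4 = 124.54
  [5.5→7.5]: (11.16+5.13)/2 × 2 = 16.29
  [7.5→10.5]: (5.13+1.60)/2 × 3 = 10.095
  [10.5→11]: (1.60+1.31)/2 × 0.5 = 0.7275
  Sum = 207.6225 µg/mL·h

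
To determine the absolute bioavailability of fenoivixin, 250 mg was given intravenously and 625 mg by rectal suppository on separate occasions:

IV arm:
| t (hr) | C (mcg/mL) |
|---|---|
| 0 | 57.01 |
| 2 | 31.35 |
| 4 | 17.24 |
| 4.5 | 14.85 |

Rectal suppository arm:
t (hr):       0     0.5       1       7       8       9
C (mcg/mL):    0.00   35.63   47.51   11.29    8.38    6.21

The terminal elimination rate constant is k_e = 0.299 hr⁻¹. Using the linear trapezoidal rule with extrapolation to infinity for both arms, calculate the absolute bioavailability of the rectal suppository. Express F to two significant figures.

F = 0.50

Trapezoidal AUC_0→4.5 (IV):
  [0→2]: (57.01+31.35)/2 × 2 = 88.36
  [2→4]: (31.35+17.24)/2 × 2 = 48.59
  [4→4.5]: (17.24+14.85)/2 × 0.5 = 8.0225
  Sum = 144.9725 mcg/mL·hr
IV tail: 14.85/0.299 = 49.666; AUC_iv,0→∞ = 144.9725 + 49.666 = 194.6385 mcg/mL·hr
Trapezoidal AUC_0→9 (rectal suppository):
  [0→0.5]: (0.00+35.63)/2 × 0.5 = 8.9075
  [0.5→1]: (35.63+47.51)/2 × 0.5 = 20.785
  [1→7]: (47.51+11.29)/2 × 6 = 176.4
  [7→8]: (11.29+8.38)/2 × 1 = 9.835
  [8→9]: (8.38+6.21)/2 × 1 = 7.295
  Sum = 223.2225 mcg/mL·hr
rectal suppository tail: 6.21/0.299 = 20.769; AUC_ev,0→∞ = 223.2225 + 20.769 = 243.9915 mcg/mL·hr
F = (AUC_ev/D_ev)/(AUC_iv/D_iv) = (243.9915/625)/(194.6385/250) = 0.3903864/0.778554 = 0.5014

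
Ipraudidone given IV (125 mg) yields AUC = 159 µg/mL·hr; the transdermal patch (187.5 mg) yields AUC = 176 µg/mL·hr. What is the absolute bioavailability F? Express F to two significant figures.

F = 0.74

F = (AUC_ev / D_ev) / (AUC_iv / D_iv)
  = (176/187.5) / (159/125)
  = 0.938667 / 1.272 = 0.7379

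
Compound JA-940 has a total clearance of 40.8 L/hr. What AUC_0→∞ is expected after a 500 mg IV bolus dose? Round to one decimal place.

AUC_0→∞ = Dose_iv / CL
        = 500 / 40.8 = 12.2549 mg/L·hr

AUC = 12.3 mg/L·hr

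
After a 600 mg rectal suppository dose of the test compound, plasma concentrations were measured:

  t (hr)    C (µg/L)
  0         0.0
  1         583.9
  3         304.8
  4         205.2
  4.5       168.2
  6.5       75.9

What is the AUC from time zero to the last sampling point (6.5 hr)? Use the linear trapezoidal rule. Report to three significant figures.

AUC = 1770 µg/L·hr

Trapezoidal AUC_0→6.5:
  [0→1]: (0.0+583.9)/2 × 1 = 291.95
  [1→3]: (583.9+304.8)/2 × 2 = 888.7
  [3→4]: (304.8+205.2)/2 × 1 = 255.0
  [4→4.5]: (205.2+168.2)/2 × 0.5 = 93.35
  [4.5→6.5]: (168.2+75.9)/2 × 2 = 244.1
  Sum = 1773.1 µg/L·hr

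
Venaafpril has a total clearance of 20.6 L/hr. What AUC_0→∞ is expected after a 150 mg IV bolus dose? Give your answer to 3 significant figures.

AUC = 7.28 mg/L·hr

AUC_0→∞ = Dose_iv / CL
        = 150 / 20.6 = 7.28155 mg/L·hr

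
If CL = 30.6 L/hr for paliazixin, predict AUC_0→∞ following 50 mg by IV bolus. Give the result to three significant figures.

AUC = 1.63 mg/L·hr

AUC_0→∞ = Dose_iv / CL
        = 50 / 30.6 = 1.63399 mg/L·hr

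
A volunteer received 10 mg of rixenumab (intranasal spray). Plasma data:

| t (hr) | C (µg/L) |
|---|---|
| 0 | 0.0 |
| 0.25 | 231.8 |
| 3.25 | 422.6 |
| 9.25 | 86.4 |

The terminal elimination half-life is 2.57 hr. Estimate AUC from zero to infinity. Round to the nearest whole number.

Trapezoidal AUC_0→9.25:
  [0→0.25]: (0.0+231.8)/2 × 0.25 = 28.975
  [0.25→3.25]: (231.8+422.6)/2 × 3 = 981.6
  [3.25→9.25]: (422.6+86.4)/2 × 6 = 1527.0
  Sum = 2537.575 µg/L·hr
k_e = ln2 / t½ = 0.693147 / 2.57 = 0.2697 hr^-1
Extrapolated tail: C_last / k_e = 86.4 / 0.2697 = 320.356
AUC_0→∞ = 2537.575 + 320.356 = 2857.931 µg/L·hr

AUC = 2858 µg/L·hr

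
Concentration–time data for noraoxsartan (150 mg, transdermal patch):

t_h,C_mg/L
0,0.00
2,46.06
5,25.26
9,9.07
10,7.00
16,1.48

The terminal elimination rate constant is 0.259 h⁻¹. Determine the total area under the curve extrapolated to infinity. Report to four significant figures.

Trapezoidal AUC_0→16:
  [0→2]: (0.00+46.06)/2 × 2 = 46.06
  [2→5]: (46.06+25.26)/2 × 3 = 106.98
  [5→9]: (25.26+9.07)/2 × 4 = 68.66
  [9→10]: (9.07+7.00)/2 × 1 = 8.035
  [10→16]: (7.00+1.48)/2 × 6 = 25.44
  Sum = 255.175 mg/L·h
Extrapolated tail: C_last / k_e = 1.48 / 0.259 = 5.714
AUC_0→∞ = 255.175 + 5.714 = 260.889 mg/L·h

AUC = 260.9 mg/L·h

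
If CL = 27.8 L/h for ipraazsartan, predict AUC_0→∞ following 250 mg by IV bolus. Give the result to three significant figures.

AUC_0→∞ = Dose_iv / CL
        = 250 / 27.8 = 8.99281 mg/L·h

AUC = 8.99 mg/L·h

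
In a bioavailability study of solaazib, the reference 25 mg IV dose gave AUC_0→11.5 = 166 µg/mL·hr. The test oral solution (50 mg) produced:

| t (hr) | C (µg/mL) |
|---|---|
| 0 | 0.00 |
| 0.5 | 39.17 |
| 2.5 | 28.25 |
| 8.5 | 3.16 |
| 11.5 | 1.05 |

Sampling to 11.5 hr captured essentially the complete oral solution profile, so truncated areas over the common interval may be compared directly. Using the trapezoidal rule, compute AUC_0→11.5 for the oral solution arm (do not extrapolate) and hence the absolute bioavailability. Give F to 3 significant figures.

F = 0.535

Trapezoidal AUC_0→11.5 (oral solution):
  [0→0.5]: (0.00+39.17)/2 × 0.5 = 9.7925
  [0.5→2.5]: (39.17+28.25)/2 × 2 = 67.42
  [2.5→8.5]: (28.25+3.16)/2 × 6 = 94.23
  [8.5→11.5]: (3.16+1.05)/2 × 3 = 6.315
  Sum = 177.7575 µg/mL·hr
F = (AUC_ev/D_ev)/(AUC_iv/D_iv) = (177.7575/50)/(166/25) = 3.55515/6.64 = 0.5354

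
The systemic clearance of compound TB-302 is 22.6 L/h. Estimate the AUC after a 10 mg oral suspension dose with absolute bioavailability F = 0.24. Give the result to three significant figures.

AUC = 0.106 mg/L·h

AUC_0→∞ = F × Dose / CL
        = 0.24 × 10 / 22.6 = 0.106195 mg/L·h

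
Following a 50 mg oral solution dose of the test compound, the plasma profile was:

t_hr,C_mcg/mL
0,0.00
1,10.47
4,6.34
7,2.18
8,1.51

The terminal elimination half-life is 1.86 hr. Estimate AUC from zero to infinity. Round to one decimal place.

Trapezoidal AUC_0→8:
  [0→1]: (0.00+10.47)/2 × 1 = 5.235
  [1→4]: (10.47+6.34)/2 × 3 = 25.215
  [4→7]: (6.34+2.18)/2 × 3 = 12.78
  [7→8]: (2.18+1.51)/2 × 1 = 1.845
  Sum = 45.075 mcg/mL·hr
k_e = ln2 / t½ = 0.693147 / 1.86 = 0.3727 hr^-1
Extrapolated tail: C_last / k_e = 1.51 / 0.3727 = 4.052
AUC_0→∞ = 45.075 + 4.052 = 49.127 mcg/mL·hr

AUC = 49.1 mcg/mL·hr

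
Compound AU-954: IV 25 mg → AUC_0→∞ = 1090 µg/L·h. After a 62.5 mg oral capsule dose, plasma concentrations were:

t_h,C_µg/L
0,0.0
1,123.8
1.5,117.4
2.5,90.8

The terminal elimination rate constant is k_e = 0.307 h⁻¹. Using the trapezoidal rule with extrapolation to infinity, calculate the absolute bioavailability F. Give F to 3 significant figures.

Trapezoidal AUC_0→2.5 (oral capsule):
  [0→1]: (0.0+123.8)/2 × 1 = 61.9
  [1→1.5]: (123.8+117.4)/2 × 0.5 = 60.3
  [1.5→2.5]: (117.4+90.8)/2 × 1 = 104.1
  Sum = 226.3 µg/L·h
Tail: C_last/k_e = 90.8/0.307 = 295.765
AUC_0→∞ (oral capsule) = 226.3 + 295.765 = 522.065 µg/L·h
F = (AUC_ev/D_ev)/(AUC_iv/D_iv) = (522.065/62.5)/(1090/25) = 8.35304/43.6 = 0.1916

F = 0.192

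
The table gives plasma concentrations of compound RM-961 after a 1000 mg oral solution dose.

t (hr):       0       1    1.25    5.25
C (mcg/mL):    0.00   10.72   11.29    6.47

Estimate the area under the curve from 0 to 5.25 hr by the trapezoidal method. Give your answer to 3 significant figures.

AUC = 43.6 mcg/mL·hr

Trapezoidal AUC_0→5.25:
  [0→1]: (0.00+10.72)/2 × 1 = 5.36
  [1→1.25]: (10.72+11.29)/2 × 0.25 = 2.75125
  [1.25→5.25]: (11.29+6.47)/2 × 4 = 35.52
  Sum = 43.63125 mcg/mL·hr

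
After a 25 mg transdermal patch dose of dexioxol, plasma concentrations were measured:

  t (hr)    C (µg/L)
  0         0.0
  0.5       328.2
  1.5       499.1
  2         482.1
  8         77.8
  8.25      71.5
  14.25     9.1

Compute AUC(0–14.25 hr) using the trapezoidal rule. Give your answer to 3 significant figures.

AUC = 2680 µg/L·hr

Trapezoidal AUC_0→14.25:
  [0→0.5]: (0.0+328.2)/2 × 0.5 = 82.05
  [0.5→1.5]: (328.2+499.1)/2 × 1 = 413.65
  [1.5→2]: (499.1+482.1)/2 × 0.5 = 245.3
  [2→8]: (482.1+77.8)/2 × 6 = 1679.7
  [8→8.25]: (77.8+71.5)/2 × 0.25 = 18.6625
  [8.25→14.25]: (71.5+9.1)/2 × 6 = 241.8
  Sum = 2681.1625 µg/L·hr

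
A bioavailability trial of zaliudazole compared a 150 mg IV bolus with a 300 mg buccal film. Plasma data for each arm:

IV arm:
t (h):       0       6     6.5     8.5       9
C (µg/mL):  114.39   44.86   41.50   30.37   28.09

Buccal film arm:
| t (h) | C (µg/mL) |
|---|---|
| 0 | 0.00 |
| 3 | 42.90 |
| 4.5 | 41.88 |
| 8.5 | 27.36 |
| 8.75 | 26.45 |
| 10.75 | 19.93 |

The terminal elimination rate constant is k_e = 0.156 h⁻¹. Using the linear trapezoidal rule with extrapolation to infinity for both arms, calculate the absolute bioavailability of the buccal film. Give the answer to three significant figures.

F = 0.292

Trapezoidal AUC_0→9 (IV):
  [0→6]: (114.39+44.86)/2 × 6 = 477.75
  [6→6.5]: (44.86+41.50)/2 × 0.5 = 21.59
  [6.5→8.5]: (41.50+30.37)/2 × 2 = 71.87
  [8.5→9]: (30.37+28.09)/2 × 0.5 = 14.615
  Sum = 585.825 µg/mL·h
IV tail: 28.09/0.156 = 180.064; AUC_iv,0→∞ = 585.825 + 180.064 = 765.889 µg/mL·h
Trapezoidal AUC_0→10.75 (buccal film):
  [0→3]: (0.00+42.90)/2 × 3 = 64.35
  [3→4.5]: (42.90+41.88)/2 × 1.5 = 63.585
  [4.5→8.5]: (41.88+27.36)/2 × 4 = 138.48
  [8.5→8.75]: (27.36+26.45)/2 × 0.25 = 6.72625
  [8.75→10.75]: (26.45+19.93)/2 × 2 = 46.38
  Sum = 319.52125 µg/mL·h
buccal film tail: 19.93/0.156 = 127.756; AUC_ev,0→∞ = 319.52125 + 127.756 = 447.27725 µg/mL·h
F = (AUC_ev/D_ev)/(AUC_iv/D_iv) = (447.27725/300)/(765.889/150) = 1.49092/5.10593 = 0.2920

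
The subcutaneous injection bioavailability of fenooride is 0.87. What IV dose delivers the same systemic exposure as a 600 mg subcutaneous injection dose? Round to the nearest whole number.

Systemic exposure from an extravascular dose = F × D_ev, so the equivalent IV dose is F × D_ev.
D_iv = F × D_ev = 0.87 × 600 = 522 mg

D_iv = 522 mg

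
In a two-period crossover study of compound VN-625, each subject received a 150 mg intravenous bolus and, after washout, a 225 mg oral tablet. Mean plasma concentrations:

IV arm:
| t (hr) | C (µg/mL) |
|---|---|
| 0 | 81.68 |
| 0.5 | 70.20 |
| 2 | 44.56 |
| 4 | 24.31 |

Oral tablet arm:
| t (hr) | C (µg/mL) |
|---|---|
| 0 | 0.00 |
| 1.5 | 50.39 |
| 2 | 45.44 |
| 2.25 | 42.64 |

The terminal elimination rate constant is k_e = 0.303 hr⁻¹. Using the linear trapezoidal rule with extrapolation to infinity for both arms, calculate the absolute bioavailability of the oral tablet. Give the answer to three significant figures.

F = 0.521

Trapezoidal AUC_0→4 (IV):
  [0→0.5]: (81.68+70.20)/2 × 0.5 = 37.97
  [0.5→2]: (70.20+44.56)/2 × 1.5 = 86.07
  [2→4]: (44.56+24.31)/2 × 2 = 68.87
  Sum = 192.91 µg/mL·hr
IV tail: 24.31/0.303 = 80.231; AUC_iv,0→∞ = 192.91 + 80.231 = 273.141 µg/mL·hr
Trapezoidal AUC_0→2.25 (oral tablet):
  [0→1.5]: (0.00+50.39)/2 × 1.5 = 37.7925
  [1.5→2]: (50.39+45.44)/2 × 0.5 = 23.9575
  [2→2.25]: (45.44+42.64)/2 × 0.25 = 11.01
  Sum = 72.76 µg/mL·hr
oral tablet tail: 42.64/0.303 = 140.726; AUC_ev,0→∞ = 72.76 + 140.726 = 213.486 µg/mL·hr
F = (AUC_ev/D_ev)/(AUC_iv/D_iv) = (213.486/225)/(273.141/150) = 0.948827/1.82094 = 0.5211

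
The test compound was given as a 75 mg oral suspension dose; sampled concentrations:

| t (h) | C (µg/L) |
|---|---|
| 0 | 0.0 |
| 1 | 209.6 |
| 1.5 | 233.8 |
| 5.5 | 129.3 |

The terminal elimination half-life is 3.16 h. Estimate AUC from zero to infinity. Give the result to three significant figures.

AUC = 1530 µg/L·h

Trapezoidal AUC_0→5.5:
  [0→1]: (0.0+209.6)/2 × 1 = 104.8
  [1→1.5]: (209.6+233.8)/2 × 0.5 = 110.85
  [1.5→5.5]: (233.8+129.3)/2 × 4 = 726.2
  Sum = 941.85 µg/L·h
k_e = ln2 / t½ = 0.693147 / 3.16 = 0.2194 h^-1
Extrapolated tail: C_last / k_e = 129.3 / 0.2194 = 589.335
AUC_0→∞ = 941.85 + 589.335 = 1531.185 µg/L·h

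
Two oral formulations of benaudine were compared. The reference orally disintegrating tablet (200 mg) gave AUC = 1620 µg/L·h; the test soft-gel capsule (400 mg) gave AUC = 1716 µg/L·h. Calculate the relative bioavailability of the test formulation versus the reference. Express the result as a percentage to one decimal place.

F_rel = 53.0%

F_rel = (AUC_test/D_test) / (AUC_ref/D_ref)
      = (1716/400) / (1620/200)
      = 4.29 / 8.1 = 0.5296 = 52.96%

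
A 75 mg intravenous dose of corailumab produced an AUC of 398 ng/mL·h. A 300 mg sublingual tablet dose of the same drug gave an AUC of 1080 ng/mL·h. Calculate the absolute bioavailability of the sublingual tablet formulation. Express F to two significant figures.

F = 0.68

F = (AUC_ev / D_ev) / (AUC_iv / D_iv)
  = (1080/300) / (398/75)
  = 3.6 / 5.30667 = 0.6784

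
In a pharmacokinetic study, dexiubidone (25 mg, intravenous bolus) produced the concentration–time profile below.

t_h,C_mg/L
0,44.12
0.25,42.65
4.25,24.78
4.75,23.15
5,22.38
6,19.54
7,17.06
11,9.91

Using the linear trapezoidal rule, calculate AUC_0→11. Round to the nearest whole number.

AUC = 257 mg/L·h

Trapezoidal AUC_0→11:
  [0→0.25]: (44.12+42.65)/2 × 0.25 = 10.84625
  [0.25→4.25]: (42.65+24.78)/2 × 4 = 134.86
  [4.25→4.75]: (24.78+23.15)/2 × 0.5 = 11.9825
  [4.75→5]: (23.15+22.38)/2 × 0.25 = 5.69125
  [5→6]: (22.38+19.54)/2 × 1 = 20.96
  [6→7]: (19.54+17.06)/2 × 1 = 18.3
  [7→11]: (17.06+9.91)/2 × 4 = 53.94
  Sum = 256.58 mg/L·h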